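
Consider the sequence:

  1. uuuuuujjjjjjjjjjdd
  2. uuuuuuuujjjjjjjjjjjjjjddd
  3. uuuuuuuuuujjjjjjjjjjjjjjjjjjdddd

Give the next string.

uuuuuuuuuuuujjjjjjjjjjjjjjjjjjjjjjddddd

Reading off run lengths: u runs 6, 8, 10; j runs 10, 14, 18; d runs 2, 3, 4 — each is linear in n, where the shown terms are n = 2, 3, 4.
Setting n = 5 gives 12, 22, 5 characters in each block.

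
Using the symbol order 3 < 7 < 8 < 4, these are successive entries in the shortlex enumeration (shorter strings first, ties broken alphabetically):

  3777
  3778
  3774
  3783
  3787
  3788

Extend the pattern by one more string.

3784

The successor of 3788 increments the rightmost position that isn't already 4 and resets every position after it to 3.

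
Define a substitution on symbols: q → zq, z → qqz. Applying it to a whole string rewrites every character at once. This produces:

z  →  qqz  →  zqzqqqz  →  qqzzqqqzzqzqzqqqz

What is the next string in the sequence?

Applying the rule to each of the 17 symbols of qqzzqqqzzqzqzqqqz gives the pieces zq zq qqz qqz zq zq zq qqz qqz zq qqz zq qqz zq zq zq qqz, which concatenate to the answer.

zqzqqqzqqzzqzqzqqqzqqzzqqqzzqqqzzqzqzqqqz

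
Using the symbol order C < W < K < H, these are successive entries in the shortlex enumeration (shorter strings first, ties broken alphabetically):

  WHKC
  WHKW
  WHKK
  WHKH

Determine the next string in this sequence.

WHHC

Treat WHKH as a base-4 numeral over the given alphabet and add one, carrying through any trailing H's.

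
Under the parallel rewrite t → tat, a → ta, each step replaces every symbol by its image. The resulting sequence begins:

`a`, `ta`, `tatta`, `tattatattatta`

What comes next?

Replace each of the 13 characters of tattatattatta in place — tat ta tat tat ta tat ta tat tat ta tat tat ta — and concatenate.

tattatattattatattatattattatattatta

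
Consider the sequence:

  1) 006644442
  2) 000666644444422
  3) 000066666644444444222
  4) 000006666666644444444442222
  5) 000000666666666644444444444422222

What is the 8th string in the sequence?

Each string has the form 0^{n+1} 6^{2n} 4^{2n+2} 2^{n} (n = 1, 2, …).
Setting n = 8 gives 9, 16, 18, 8 characters in each block.

000000000666666666666666644444444444444444422222222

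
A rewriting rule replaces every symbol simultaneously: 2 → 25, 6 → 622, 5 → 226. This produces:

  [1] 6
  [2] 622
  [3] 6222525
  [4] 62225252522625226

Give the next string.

Rewriting the 17 symbols of 62225252522625226 one by one yields 622 25 25 25 226 25 226 25 226 25 25 622 25 226 25 25 622; concatenated:

62225252522625226252262525622252262525622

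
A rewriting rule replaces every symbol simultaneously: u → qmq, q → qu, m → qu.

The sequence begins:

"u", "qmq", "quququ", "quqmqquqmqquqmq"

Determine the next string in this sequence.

Replace each of the 15 characters of quqmqquqmqquqmq in place — qu qmq qu qu qu qu qmq qu qu qu qu qmq qu qu qu — and concatenate.

quqmqququququqmqququququqmqquququ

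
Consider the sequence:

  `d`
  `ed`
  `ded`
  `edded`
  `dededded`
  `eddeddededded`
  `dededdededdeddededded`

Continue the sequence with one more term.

From term 3 onward, concatenate the second-to-last term with the last: d·ed = ded, ed·ded = edded, …
The next term joins eddeddededded and dededdededdeddededded.

eddeddededdeddededdededdeddededded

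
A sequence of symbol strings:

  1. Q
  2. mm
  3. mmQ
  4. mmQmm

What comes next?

mmQmmmmQ

Each term (from the third on) is the previous term followed by the one before it: term 3 = mm·Q = mmQ.
Continuing: mmQmm · mmQ gives term 5.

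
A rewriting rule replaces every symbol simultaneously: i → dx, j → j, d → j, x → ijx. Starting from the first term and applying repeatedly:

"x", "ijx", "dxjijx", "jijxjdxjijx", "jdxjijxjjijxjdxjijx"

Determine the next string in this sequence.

Rewriting the 19 symbols of jdxjijxjjijxjdxjijx one by one yields j j ijx j dx j ijx j j dx j ijx j j ijx j dx j ijx; concatenated:

jjijxjdxjijxjjdxjijxjjijxjdxjijx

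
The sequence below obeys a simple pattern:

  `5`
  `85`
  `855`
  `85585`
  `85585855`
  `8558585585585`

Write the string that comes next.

From term 3 onward, concatenate the last term with the second-to-last: 85·5 = 855, 855·85 = 85585, …
So term 7 is 8558585585585·85585855.

855858558558585585855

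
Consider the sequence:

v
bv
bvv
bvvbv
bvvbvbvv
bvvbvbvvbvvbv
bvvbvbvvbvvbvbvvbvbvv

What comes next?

bvvbvbvvbvvbvbvvbvbvvbvvbvbvvbvvbv

This is a Fibonacci-style word recurrence s(k) = s(k−1)·s(k−2): e.g. bv·v = bvv.
So term 8 is bvvbvbvvbvvbvbvvbvbvv·bvvbvbvvbvvbv.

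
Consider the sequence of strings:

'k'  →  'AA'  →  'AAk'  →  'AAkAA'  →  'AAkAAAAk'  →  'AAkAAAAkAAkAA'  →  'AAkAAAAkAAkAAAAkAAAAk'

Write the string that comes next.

This is a Fibonacci-style word recurrence s(k) = s(k−1)·s(k−2): e.g. AA·k = AAk.
Continuing: AAkAAAAkAAkAAAAkAAAAk · AAkAAAAkAAkAA gives term 8.

AAkAAAAkAAkAAAAkAAAAkAAkAAAAkAAkAA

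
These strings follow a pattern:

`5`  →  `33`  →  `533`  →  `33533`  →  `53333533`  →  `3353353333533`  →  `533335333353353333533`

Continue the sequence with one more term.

3353353333533533335333353353333533

From term 3 onward, concatenate the second-to-last term with the last: 5·33 = 533, 33·533 = 33533, …
Continuing: 3353353333533 · 533335333353353333533 gives term 8.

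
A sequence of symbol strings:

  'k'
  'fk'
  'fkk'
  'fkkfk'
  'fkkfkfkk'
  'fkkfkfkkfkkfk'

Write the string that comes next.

Each term (from the third on) is the previous term followed by the one before it: term 3 = fk·k = fkk.
So term 7 is fkkfkfkkfkkfk·fkkfkfkk.

fkkfkfkkfkkfkfkkfkfkk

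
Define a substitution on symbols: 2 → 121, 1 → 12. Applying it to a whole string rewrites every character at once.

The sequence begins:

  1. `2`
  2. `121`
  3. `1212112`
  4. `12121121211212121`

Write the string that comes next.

12121121211212121121211212121121211212112

Applying the rule to each of the 17 symbols of 12121121211212121 gives the pieces 12 121 12 121 12 12 121 12 121 12 12 121 12 121 12 121 12, which concatenate to the answer.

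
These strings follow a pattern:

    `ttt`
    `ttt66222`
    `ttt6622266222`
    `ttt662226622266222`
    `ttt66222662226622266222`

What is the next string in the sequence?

Every step adds 66222 to the end: s(k+1) = s(k)·66222.
Applying this once more to ttt66222662226622266222:

ttt6622266222662226622266222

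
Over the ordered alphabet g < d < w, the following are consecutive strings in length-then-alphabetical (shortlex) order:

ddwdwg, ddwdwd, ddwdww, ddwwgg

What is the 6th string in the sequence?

Continuing the enumeration 2 steps past ddwwgg: ddwwgg → ddwwgd → (answer).

ddwwgw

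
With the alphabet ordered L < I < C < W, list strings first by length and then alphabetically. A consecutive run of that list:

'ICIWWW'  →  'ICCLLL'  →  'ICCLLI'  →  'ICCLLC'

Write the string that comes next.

ICCLLW

Find the rightmost character of ICCLLC below W, bump it to the next letter, and reset everything to its right to L.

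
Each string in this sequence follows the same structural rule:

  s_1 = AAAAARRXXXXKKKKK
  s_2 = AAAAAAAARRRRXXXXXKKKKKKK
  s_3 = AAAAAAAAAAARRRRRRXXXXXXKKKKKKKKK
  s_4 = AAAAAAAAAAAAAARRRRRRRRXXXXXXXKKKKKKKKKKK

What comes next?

AAAAAAAAAAAAAAAAARRRRRRRRRRXXXXXXXXKKKKKKKKKKKKK

Each string has the form A^{3n+2} R^{2n} X^{n+3} K^{2n+3} (n = 1, 2, …).
For the next term, n = 5, so the run lengths are 17, 10, 8, 13.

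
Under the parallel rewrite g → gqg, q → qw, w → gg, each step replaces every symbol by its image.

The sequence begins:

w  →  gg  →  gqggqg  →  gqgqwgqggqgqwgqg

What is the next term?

φ(gqgqwgqggqgqwgqg) expands symbol-by-symbol to gqg qw gqg qw gg gqg qw gqg gqg qw gqg qw gg gqg qw gqg; joining the 16 pieces gives the next term.

gqgqwgqgqwgggqgqwgqggqgqwgqgqwgggqgqwgqg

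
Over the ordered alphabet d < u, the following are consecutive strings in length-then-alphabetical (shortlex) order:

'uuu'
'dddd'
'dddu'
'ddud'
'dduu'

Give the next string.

dudd

Find the rightmost character of dduu below u, bump it to the next letter, and reset everything to its right to d.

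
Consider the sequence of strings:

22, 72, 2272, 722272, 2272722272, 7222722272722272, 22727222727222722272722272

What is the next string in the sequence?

Each term (from the third on) is the two preceding terms concatenated in order: term 3 = 22·72 = 2272.
Continuing: 7222722272722272 · 22727222727222722272722272 gives term 8.

722272227272227222727222727222722272722272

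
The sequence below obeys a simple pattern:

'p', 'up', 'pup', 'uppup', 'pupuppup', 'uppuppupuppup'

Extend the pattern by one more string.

From term 3 onward, concatenate the second-to-last term with the last: p·up = pup, up·pup = uppup, …
The next term joins pupuppup and uppuppupuppup.

pupuppupuppuppupuppup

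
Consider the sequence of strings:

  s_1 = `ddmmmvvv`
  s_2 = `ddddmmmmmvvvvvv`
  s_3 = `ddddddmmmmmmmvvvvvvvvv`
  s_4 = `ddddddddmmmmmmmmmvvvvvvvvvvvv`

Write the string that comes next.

Reading off run lengths: d runs 2, 4, 6, 8; m runs 3, 5, 7, 9; v runs 3, 6, 9, 12 — each is linear in n (n = 1, 2, …).
At n = 5 the blocks have lengths 10, 11, 15.

ddddddddddmmmmmmmmmmmvvvvvvvvvvvvvvv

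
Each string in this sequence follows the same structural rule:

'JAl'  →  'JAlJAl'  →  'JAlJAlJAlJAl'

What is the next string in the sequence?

Each string is two copies of the previous one concatenated.
So the next term is two copies of JAlJAlJAlJAl.

JAlJAlJAlJAlJAlJAlJAlJAl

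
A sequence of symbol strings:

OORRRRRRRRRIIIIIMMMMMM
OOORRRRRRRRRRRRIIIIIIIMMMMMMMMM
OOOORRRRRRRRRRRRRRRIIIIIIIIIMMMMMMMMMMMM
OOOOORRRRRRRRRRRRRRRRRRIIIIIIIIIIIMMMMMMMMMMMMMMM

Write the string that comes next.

Term n consists of n O's, followed by 3n+3 R's, followed by 2n+1 I's, followed by 3n M's, where the shown terms are n = 2, 3, 4, 5.
At n = 6 the blocks have lengths 6, 21, 13, 18.

OOOOOORRRRRRRRRRRRRRRRRRRRRIIIIIIIIIIIIIMMMMMMMMMMMMMMMMMM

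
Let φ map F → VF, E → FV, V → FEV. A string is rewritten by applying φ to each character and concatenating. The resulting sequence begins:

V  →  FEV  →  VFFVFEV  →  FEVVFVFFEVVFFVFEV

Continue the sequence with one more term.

VFFVFEVFEVVFFEVVFVFFVFEVFEVVFVFFEVVFFVFEV

Replace each of the 17 characters of FEVVFVFFEVVFFVFEV in place — VF FV FEV FEV VF FEV VF VF FV FEV FEV VF VF FEV VF FV FEV — and concatenate.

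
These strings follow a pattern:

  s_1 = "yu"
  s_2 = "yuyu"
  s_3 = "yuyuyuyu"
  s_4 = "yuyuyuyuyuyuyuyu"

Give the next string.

Every step duplicates the string.
Doubling yuyuyuyuyuyuyuyu:

yuyuyuyuyuyuyuyuyuyuyuyuyuyuyuyu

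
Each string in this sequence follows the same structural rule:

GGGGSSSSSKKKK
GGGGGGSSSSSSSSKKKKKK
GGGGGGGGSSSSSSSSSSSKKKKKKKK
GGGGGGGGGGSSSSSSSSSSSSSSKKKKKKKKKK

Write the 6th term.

GGGGGGGGGGGGGGSSSSSSSSSSSSSSSSSSSSKKKKKKKKKKKKKK

The n-th term is 2n+2 G's then 3n+2 S's then 2n+2 K's (n = 1, 2, …).
Setting n = 6 gives 14, 20, 14 characters in each block.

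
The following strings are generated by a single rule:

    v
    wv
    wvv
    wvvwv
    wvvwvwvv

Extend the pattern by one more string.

Each term (from the third on) is the previous term followed by the one before it: term 3 = wv·v = wvv.
The next term joins wvvwvwvv and wvvwv.

wvvwvwvvwvvwv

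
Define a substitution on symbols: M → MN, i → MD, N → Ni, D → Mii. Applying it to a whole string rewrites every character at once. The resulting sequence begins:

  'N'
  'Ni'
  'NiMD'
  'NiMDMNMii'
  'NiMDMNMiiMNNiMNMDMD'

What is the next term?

Rewriting the 19 symbols of NiMDMNMiiMNNiMNMDMD one by one yields Ni MD MN Mii MN Ni MN MD MD MN Ni Ni MD MN Ni MN Mii MN Mii; concatenated:

NiMDMNMiiMNNiMNMDMDMNNiNiMDMNNiMNMiiMNMii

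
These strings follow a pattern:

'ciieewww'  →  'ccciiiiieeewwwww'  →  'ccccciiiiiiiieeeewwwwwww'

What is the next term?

ccccccciiiiiiiiiiieeeeewwwwwwwww

Each string has the form c^{2n-1} i^{3n-1} e^{n+1} w^{2n+1} (n = 1, 2, …).
At n = 4 the blocks have lengths 7, 11, 5, 9.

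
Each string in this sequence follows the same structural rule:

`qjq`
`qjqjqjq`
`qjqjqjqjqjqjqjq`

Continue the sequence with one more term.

Each string is two copies of the previous one joined by 'j'.
Doubling qjqjqjqjqjqjqjq with 'j' between the halves:

qjqjqjqjqjqjqjqjqjqjqjqjqjqjqjq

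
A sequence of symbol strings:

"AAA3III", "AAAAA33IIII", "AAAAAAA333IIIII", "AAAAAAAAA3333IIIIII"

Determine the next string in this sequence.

AAAAAAAAAAA33333IIIIIII

Each string has the form A^{2n-1} 3^{n-1} I^{n+1}, where the shown terms are n = 2, 3, 4, 5.
Setting n = 6 gives 11, 5, 7 characters in each block.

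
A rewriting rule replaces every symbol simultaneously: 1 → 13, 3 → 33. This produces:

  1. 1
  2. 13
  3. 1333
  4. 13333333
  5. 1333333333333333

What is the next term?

13333333333333333333333333333333

φ(1333333333333333) expands symbol-by-symbol to 13 33 33 33 33 33 33 33 33 33 33 33 33 33 33 33; joining the 16 pieces gives the next term.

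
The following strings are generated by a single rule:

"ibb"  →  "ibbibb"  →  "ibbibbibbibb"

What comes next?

Each string is two copies of the previous one concatenated.
One more doubling of ibbibbibbibb gives the answer.

ibbibbibbibbibbibbibbibb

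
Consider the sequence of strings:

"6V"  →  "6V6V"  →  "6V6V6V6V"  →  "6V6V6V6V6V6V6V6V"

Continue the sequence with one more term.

6V6V6V6V6V6V6V6V6V6V6V6V6V6V6V6V

Every step duplicates the string.
So the next term is two copies of 6V6V6V6V6V6V6V6V.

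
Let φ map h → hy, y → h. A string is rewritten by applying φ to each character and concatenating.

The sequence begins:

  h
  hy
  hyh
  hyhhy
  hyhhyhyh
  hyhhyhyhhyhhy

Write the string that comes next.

Replace each of the 13 characters of hyhhyhyhhyhhy in place — hy h hy hy h hy h hy hy h hy hy h — and concatenate.

hyhhyhyhhyhhyhyhhyhyh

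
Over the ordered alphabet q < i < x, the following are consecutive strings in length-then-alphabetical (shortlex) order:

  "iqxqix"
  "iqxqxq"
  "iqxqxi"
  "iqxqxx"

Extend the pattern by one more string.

iqxiqq

The successor of iqxqxx increments the rightmost position that isn't already x and resets every position after it to q.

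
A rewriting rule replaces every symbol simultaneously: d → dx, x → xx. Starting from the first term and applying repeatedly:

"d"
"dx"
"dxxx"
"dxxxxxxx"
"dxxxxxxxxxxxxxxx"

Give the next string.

dxxxxxxxxxxxxxxxxxxxxxxxxxxxxxxx

Applying the rule to each of the 16 symbols of dxxxxxxxxxxxxxxx gives the pieces dx xx xx xx xx xx xx xx xx xx xx xx xx xx xx xx, which concatenate to the answer.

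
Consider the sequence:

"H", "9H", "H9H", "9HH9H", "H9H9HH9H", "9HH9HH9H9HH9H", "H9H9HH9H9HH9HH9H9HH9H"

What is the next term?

From term 3 onward, concatenate the second-to-last term with the last: H·9H = H9H, 9H·H9H = 9HH9H, …
So term 8 is 9HH9HH9H9HH9H·H9H9HH9H9HH9HH9H9HH9H.

9HH9HH9H9HH9HH9H9HH9H9HH9HH9H9HH9H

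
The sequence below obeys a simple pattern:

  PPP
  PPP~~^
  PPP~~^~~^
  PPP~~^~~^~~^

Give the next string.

Each term is the previous one with ~~^ appended.
So the next term is PPP~~^~~^~~^·~~^.

PPP~~^~~^~~^~~^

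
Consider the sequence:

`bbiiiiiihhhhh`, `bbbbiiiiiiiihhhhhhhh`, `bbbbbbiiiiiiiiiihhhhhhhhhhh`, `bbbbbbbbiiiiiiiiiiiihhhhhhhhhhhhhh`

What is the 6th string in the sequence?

Term n consists of 2n-2 b's, followed by 2n+2 i's, followed by 3n-1 h's, where the shown terms are n = 2, 3, 4, 5.
Setting n = 7 gives 12, 16, 20 characters in each block.

bbbbbbbbbbbbiiiiiiiiiiiiiiiihhhhhhhhhhhhhhhhhhhh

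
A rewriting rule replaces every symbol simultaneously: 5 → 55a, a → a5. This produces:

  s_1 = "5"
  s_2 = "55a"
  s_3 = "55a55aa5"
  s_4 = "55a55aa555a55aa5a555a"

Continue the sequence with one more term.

55a55aa555a55aa5a555a55a55aa555a55aa5a555aa555a55a55aa5

φ(55a55aa555a55aa5a555a) expands symbol-by-symbol to 55a 55a a5 55a 55a a5 a5 55a 55a 55a a5 55a 55a a5 a5 55a a5 55a 55a 55a a5; joining the 21 pieces gives the next term.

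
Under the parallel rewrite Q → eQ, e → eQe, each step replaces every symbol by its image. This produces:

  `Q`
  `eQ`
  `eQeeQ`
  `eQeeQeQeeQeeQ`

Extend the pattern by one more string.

eQeeQeQeeQeeQeQeeQeQeeQeeQeQeeQeeQ

Applying the rule to each of the 13 symbols of eQeeQeQeeQeeQ gives the pieces eQe eQ eQe eQe eQ eQe eQ eQe eQe eQ eQe eQe eQ, which concatenate to the answer.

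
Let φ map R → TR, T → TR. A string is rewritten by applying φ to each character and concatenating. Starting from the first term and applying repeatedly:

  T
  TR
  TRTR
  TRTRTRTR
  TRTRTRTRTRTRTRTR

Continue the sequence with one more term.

TRTRTRTRTRTRTRTRTRTRTRTRTRTRTRTR

Applying the rule to each of the 16 symbols of TRTRTRTRTRTRTRTR gives the pieces TR TR TR TR TR TR TR TR TR TR TR TR TR TR TR TR, which concatenate to the answer.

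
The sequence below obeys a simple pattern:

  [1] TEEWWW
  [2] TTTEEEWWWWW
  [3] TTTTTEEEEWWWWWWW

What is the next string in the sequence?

Reading off run lengths: T runs 1, 3, 5; E runs 2, 3, 4; W runs 3, 5, 7 — each is linear in n (n = 1, 2, …).
For the next term, n = 4, so the run lengths are 7, 5, 9.

TTTTTTTEEEEEWWWWWWWWW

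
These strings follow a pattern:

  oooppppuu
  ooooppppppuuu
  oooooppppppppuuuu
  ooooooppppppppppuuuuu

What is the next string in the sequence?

Reading off run lengths: o runs 3, 4, 5, 6; p runs 4, 6, 8, 10; u runs 2, 3, 4, 5 — each is linear in n, where the shown terms are n = 2, 3, 4, 5.
For the next term, n = 6, so the run lengths are 7, 12, 6.

oooooooppppppppppppuuuuuu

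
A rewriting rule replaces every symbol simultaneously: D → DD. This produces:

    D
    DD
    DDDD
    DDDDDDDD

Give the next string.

DDDDDDDDDDDDDDDD

Apply φ to DDDDDDDD symbol by symbol: D→DD, D→DD, D→DD, D→DD, D→DD, D→DD, D→DD, D→DD; joined: DD DD DD DD DD DD DD DD.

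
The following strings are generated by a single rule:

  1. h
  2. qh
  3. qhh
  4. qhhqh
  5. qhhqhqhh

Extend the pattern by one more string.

From term 3 onward, concatenate the last term with the second-to-last: qh·h = qhh, qhh·qh = qhhqh, …
So term 6 is qhhqhqhh·qhhqh.

qhhqhqhhqhhqh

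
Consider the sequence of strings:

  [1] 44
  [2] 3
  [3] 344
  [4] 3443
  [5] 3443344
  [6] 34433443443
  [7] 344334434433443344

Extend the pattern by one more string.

34433443443344334434433443443

This is a Fibonacci-style word recurrence s(k) = s(k−1)·s(k−2): e.g. 3·44 = 344.
So term 8 is 344334434433443344·34433443443.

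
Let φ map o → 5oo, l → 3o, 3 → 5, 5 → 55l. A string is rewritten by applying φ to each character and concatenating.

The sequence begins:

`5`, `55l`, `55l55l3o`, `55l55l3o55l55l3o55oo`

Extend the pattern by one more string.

Replace each of the 20 characters of 55l55l3o55l55l3o55oo in place — 55l 55l 3o 55l 55l 3o 5 5oo 55l 55l 3o 55l 55l 3o 5 5oo 55l 55l 5oo 5oo — and concatenate.

55l55l3o55l55l3o55oo55l55l3o55l55l3o55oo55l55l5oo5oo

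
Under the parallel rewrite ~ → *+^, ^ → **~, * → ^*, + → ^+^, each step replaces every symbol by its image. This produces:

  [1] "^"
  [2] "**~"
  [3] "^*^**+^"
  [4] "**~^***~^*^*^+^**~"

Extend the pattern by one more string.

Rewriting the 18 symbols of **~^***~^*^*^+^**~ one by one yields ^* ^* *+^ **~ ^* ^* ^* *+^ **~ ^* **~ ^* **~ ^+^ **~ ^* ^* *+^; concatenated:

^*^**+^**~^*^*^**+^**~^***~^***~^+^**~^*^**+^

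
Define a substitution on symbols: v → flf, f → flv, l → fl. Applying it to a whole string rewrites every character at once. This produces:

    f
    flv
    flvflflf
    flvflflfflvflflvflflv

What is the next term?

φ(flvflflfflvflflvflflv) expands symbol-by-symbol to flv fl flf flv fl flv fl flv flv fl flf flv fl flv fl flf flv fl flv fl flf; joining the 21 pieces gives the next term.

flvflflfflvflflvflflvflvflflfflvflflvflflfflvflflvflflf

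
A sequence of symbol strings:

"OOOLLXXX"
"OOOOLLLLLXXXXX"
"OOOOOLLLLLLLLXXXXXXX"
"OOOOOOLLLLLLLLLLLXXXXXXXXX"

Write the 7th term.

OOOOOOOOOLLLLLLLLLLLLLLLLLLLLXXXXXXXXXXXXXXX

Term n consists of n+2 O's, followed by 3n-1 L's, followed by 2n+1 X's (n = 1, 2, …).
At n = 7 the blocks have lengths 9, 20, 15.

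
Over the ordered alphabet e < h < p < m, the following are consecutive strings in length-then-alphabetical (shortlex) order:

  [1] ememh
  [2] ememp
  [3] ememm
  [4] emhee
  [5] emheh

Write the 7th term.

emhem

Stepping forward 2 times from emheh: emheh → emhep, then the target.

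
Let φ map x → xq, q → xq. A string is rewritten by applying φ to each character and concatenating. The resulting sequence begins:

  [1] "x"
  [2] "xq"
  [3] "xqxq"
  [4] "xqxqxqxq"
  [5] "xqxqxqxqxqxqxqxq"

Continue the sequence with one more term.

Rewriting the 16 symbols of xqxqxqxqxqxqxqxq one by one yields xq xq xq xq xq xq xq xq xq xq xq xq xq xq xq xq; concatenated:

xqxqxqxqxqxqxqxqxqxqxqxqxqxqxqxq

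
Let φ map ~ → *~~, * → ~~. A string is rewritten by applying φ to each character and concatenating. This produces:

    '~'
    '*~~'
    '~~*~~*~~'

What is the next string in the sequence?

Rewriting each symbol of ~~*~~*~~: ~→*~~, ~→*~~, *→~~, ~→*~~, ~→*~~, *→~~, ~→*~~, ~→*~~, which concatenates to *~~ *~~ ~~ *~~ *~~ ~~ *~~ *~~.

*~~*~~~~*~~*~~~~*~~*~~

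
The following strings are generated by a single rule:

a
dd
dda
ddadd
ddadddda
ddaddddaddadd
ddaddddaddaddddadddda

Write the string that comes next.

ddaddddaddaddddaddddaddaddddaddadd

Each term (from the third on) is the previous term followed by the one before it: term 3 = dd·a = dda.
The next term joins ddaddddaddaddddadddda and ddaddddaddadd.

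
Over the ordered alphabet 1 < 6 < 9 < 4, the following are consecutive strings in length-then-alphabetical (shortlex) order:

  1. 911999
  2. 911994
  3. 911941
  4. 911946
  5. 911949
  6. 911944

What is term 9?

911419

Advancing 3 positions from 911944 through 911944 → 911411 → 911416 reaches term 9.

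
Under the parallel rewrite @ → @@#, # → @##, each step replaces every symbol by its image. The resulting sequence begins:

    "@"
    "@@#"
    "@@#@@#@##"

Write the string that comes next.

@@#@@#@##@@#@@#@##@@#@##@##

Rewriting each symbol of @@#@@#@##: @→@@#, @→@@#, #→@##, @→@@#, @→@@#, #→@##, @→@@#, #→@##, #→@##, which concatenates to @@# @@# @## @@# @@# @## @@# @## @##.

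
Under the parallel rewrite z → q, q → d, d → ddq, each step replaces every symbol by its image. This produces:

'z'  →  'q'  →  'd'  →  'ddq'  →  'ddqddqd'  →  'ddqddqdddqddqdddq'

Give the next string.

Rewriting the 17 symbols of ddqddqdddqddqdddq one by one yields ddq ddq d ddq ddq d ddq ddq ddq d ddq ddq d ddq ddq ddq d; concatenated:

ddqddqdddqddqdddqddqddqdddqddqdddqddqddqd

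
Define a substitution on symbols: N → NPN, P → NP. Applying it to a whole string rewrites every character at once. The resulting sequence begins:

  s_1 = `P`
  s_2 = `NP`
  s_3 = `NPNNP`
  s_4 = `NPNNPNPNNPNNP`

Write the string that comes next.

Rewriting the 13 symbols of NPNNPNPNNPNNP one by one yields NPN NP NPN NPN NP NPN NP NPN NPN NP NPN NPN NP; concatenated:

NPNNPNPNNPNNPNPNNPNPNNPNNPNPNNPNNP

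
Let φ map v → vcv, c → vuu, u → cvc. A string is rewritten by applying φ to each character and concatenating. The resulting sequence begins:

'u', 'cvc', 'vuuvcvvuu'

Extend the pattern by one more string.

vcvcvccvcvcvvuuvcvvcvcvccvc

Expanding vuuvcvvuu: v→vcv, u→cvc, u→cvc, v→vcv, c→vuu, v→vcv, v→vcv, u→cvc, u→cvc. Concatenated: vcv cvc cvc vcv vuu vcv vcv cvc cvc.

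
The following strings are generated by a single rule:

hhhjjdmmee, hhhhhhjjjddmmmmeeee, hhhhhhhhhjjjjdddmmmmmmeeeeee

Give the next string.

Term n consists of 3n h's, followed by n+1 j's, followed by n d's, followed by 2n m's, followed by 2n e's (n = 1, 2, …).
At n = 4 the blocks have lengths 12, 5, 4, 8, 8.

hhhhhhhhhhhhjjjjjddddmmmmmmmmeeeeeeee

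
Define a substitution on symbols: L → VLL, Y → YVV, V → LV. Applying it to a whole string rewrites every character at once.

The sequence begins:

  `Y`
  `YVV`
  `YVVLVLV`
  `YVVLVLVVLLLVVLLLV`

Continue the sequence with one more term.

YVVLVLVVLLLVVLLLVLVVLLVLLVLLLVLVVLLVLLVLLLV

Applying the rule to each of the 17 symbols of YVVLVLVVLLLVVLLLV gives the pieces YVV LV LV VLL LV VLL LV LV VLL VLL VLL LV LV VLL VLL VLL LV, which concatenate to the answer.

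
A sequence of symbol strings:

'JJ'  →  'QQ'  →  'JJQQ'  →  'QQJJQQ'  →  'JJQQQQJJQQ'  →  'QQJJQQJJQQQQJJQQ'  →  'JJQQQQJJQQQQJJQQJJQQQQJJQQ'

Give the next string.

From term 3 onward, concatenate the second-to-last term with the last: JJ·QQ = JJQQ, QQ·JJQQ = QQJJQQ, …
Continuing: QQJJQQJJQQQQJJQQ · JJQQQQJJQQQQJJQQJJQQQQJJQQ gives term 8.

QQJJQQJJQQQQJJQQJJQQQQJJQQQQJJQQJJQQQQJJQQ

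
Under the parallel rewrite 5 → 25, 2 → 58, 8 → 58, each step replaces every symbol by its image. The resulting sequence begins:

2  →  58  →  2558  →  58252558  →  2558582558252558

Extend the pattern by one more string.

Replace each of the 16 characters of 2558582558252558 in place — 58 25 25 58 25 58 58 25 25 58 58 25 58 25 25 58 — and concatenate.

58252558255858252558582558252558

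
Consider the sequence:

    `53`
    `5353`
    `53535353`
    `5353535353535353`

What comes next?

Every step duplicates the string.
One more doubling of 5353535353535353 gives the answer.

53535353535353535353535353535353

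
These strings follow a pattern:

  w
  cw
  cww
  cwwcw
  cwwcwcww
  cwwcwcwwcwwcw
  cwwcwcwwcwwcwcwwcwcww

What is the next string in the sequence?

cwwcwcwwcwwcwcwwcwcwwcwwcwcwwcwwcw

From term 3 onward, concatenate the last term with the second-to-last: cw·w = cww, cww·cw = cwwcw, …
So term 8 is cwwcwcwwcwwcwcwwcwcww·cwwcwcwwcwwcw.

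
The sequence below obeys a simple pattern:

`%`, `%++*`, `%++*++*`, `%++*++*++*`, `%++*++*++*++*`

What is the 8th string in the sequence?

Each term is the previous one with ++* appended.
From %++*++*++*++*, 3 further steps: %++*++*++*++* → %++*++*++*++*++* → %++*++*++*++*++*++* → (answer).

%++*++*++*++*++*++*++*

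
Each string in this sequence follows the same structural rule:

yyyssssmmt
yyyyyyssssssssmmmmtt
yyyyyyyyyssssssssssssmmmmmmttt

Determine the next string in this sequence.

Term n consists of 3n y's, followed by 4n s's, followed by 2n m's, followed by n t's (n = 1, 2, …).
For the next term, n = 4, so the run lengths are 12, 16, 8, 4.

yyyyyyyyyyyyssssssssssssssssmmmmmmmmtttt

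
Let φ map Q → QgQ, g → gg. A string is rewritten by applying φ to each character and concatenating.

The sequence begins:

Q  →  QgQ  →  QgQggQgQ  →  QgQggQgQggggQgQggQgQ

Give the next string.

Applying the rule to each of the 20 symbols of QgQggQgQggggQgQggQgQ gives the pieces QgQ gg QgQ gg gg QgQ gg QgQ gg gg gg gg QgQ gg QgQ gg gg QgQ gg QgQ, which concatenate to the answer.

QgQggQgQggggQgQggQgQggggggggQgQggQgQggggQgQggQgQ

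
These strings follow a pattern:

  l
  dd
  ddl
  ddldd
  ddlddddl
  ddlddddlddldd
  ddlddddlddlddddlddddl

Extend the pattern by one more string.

ddlddddlddlddddlddddlddlddddlddldd

Each term (from the third on) is the previous term followed by the one before it: term 3 = dd·l = ddl.
The next term joins ddlddddlddlddddlddddl and ddlddddlddldd.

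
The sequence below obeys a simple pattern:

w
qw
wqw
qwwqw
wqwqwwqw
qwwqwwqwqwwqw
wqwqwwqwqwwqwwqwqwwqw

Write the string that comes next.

qwwqwwqwqwwqwwqwqwwqwqwwqwwqwqwwqw

Each term (from the third on) is the two preceding terms concatenated in order: term 3 = w·qw = wqw.
So term 8 is qwwqwwqwqwwqw·wqwqwwqwqwwqwwqwqwwqw.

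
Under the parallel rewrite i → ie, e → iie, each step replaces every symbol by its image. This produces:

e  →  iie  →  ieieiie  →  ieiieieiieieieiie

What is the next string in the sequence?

Replace each of the 17 characters of ieiieieiieieieiie in place — ie iie ie ie iie ie iie ie ie iie ie iie ie iie ie ie iie — and concatenate.

ieiieieieiieieiieieieiieieiieieiieieieiie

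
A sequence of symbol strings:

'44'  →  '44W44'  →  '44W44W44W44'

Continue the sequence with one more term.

44W44W44W44W44W44W44W44

Every step duplicates the string with 'W' between the halves.
So the next term is two copies of 44W44W44W44 with 'W' between the halves.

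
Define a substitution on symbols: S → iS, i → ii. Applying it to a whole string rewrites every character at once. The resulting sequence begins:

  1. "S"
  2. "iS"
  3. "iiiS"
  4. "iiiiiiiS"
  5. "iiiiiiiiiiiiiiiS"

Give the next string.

Rewriting the 16 symbols of iiiiiiiiiiiiiiiS one by one yields ii ii ii ii ii ii ii ii ii ii ii ii ii ii ii iS; concatenated:

iiiiiiiiiiiiiiiiiiiiiiiiiiiiiiiS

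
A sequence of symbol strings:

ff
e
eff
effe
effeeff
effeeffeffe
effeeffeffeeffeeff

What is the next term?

From term 3 onward, concatenate the last term with the second-to-last: e·ff = eff, eff·e = effe, …
So term 8 is effeeffeffeeffeeff·effeeffeffe.

effeeffeffeeffeeffeffeeffeffe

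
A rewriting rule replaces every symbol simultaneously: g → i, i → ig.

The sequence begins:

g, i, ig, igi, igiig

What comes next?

igiigigi

Expanding igiig: i→ig, g→i, i→ig, i→ig, g→i. Concatenated: ig i ig ig i.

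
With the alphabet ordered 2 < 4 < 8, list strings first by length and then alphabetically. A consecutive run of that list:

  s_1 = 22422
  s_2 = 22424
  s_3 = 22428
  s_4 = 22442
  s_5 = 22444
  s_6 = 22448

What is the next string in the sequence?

22482

Treat 22448 as a base-3 numeral over the given alphabet and add one, carrying through any trailing 8's.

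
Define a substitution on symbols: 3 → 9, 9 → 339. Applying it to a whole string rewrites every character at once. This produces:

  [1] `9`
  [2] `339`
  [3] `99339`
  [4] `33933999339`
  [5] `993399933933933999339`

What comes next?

Applying the rule to each of the 21 symbols of 993399933933933999339 gives the pieces 339 339 9 9 339 339 339 9 9 339 9 9 339 9 9 339 339 339 9 9 339, which concatenate to the answer.

3393399933933933999339993399933933933999339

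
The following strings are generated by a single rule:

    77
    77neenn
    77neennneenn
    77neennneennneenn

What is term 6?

77neennneennneennneennneenn

Each term is the previous one with neenn appended.
From 77neennneennneenn, 2 further steps: 77neennneennneenn → 77neennneennneennneenn → (answer).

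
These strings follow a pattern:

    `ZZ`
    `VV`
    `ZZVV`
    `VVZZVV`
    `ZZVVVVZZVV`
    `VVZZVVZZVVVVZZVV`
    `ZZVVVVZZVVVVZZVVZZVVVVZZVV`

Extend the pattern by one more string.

From term 3 onward, concatenate the second-to-last term with the last: ZZ·VV = ZZVV, VV·ZZVV = VVZZVV, …
So term 8 is VVZZVVZZVVVVZZVV·ZZVVVVZZVVVVZZVVZZVVVVZZVV.

VVZZVVZZVVVVZZVVZZVVVVZZVVVVZZVVZZVVVVZZVV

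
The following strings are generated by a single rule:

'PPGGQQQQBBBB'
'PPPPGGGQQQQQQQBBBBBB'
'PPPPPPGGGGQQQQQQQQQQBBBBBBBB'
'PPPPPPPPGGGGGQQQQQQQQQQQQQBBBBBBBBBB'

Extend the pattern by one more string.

PPPPPPPPPPGGGGGGQQQQQQQQQQQQQQQQBBBBBBBBBBBB

Reading off run lengths: P runs 2, 4, 6, 8; G runs 2, 3, 4, 5; Q runs 4, 7, 10, 13; B runs 4, 6, 8, 10 — each is linear in n, where the shown terms are n = 2, 3, 4, 5.
At n = 6 the blocks have lengths 10, 6, 16, 12.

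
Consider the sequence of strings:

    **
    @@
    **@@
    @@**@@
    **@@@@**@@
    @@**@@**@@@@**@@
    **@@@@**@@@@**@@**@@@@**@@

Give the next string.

@@**@@**@@@@**@@**@@@@**@@@@**@@**@@@@**@@

This is a Fibonacci-style word recurrence s(k) = s(k−2)·s(k−1): e.g. **·@@ = **@@.
So term 8 is @@**@@**@@@@**@@·**@@@@**@@@@**@@**@@@@**@@.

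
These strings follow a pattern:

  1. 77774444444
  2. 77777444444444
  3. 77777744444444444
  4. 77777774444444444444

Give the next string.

Each string has the form 7^{n+1} 4^{2n+1}, where the shown terms are n = 3, 4, 5, 6.
Setting n = 7 gives 8, 15 characters in each block.

77777777444444444444444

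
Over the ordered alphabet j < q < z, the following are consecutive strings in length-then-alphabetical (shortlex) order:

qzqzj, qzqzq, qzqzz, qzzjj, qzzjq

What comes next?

qzzjz

Find the rightmost character of qzzjq below z, bump it to the next letter, and reset everything to its right to j.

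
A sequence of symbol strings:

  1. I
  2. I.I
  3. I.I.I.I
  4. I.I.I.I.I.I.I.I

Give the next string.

Every step duplicates the string with '.' between the halves.
Doubling I.I.I.I.I.I.I.I with '.' between the halves:

I.I.I.I.I.I.I.I.I.I.I.I.I.I.I.I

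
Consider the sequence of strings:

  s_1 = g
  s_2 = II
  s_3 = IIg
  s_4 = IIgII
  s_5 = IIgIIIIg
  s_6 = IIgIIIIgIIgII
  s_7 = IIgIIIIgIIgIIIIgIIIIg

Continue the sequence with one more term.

This is a Fibonacci-style word recurrence s(k) = s(k−1)·s(k−2): e.g. II·g = IIg.
Continuing: IIgIIIIgIIgIIIIgIIIIg · IIgIIIIgIIgII gives term 8.

IIgIIIIgIIgIIIIgIIIIgIIgIIIIgIIgII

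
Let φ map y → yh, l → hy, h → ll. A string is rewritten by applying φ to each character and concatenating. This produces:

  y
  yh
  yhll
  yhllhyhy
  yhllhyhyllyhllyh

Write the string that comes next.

yhllhyhyllyhllyhhyhyyhllhyhyyhll

φ(yhllhyhyllyhllyh) expands symbol-by-symbol to yh ll hy hy ll yh ll yh hy hy yh ll hy hy yh ll; joining the 16 pieces gives the next term.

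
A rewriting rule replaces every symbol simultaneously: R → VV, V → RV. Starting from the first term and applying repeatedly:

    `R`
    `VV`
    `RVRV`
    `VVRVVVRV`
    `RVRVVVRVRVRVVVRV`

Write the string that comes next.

Rewriting the 16 symbols of RVRVVVRVRVRVVVRV one by one yields VV RV VV RV RV RV VV RV VV RV VV RV RV RV VV RV; concatenated:

VVRVVVRVRVRVVVRVVVRVVVRVRVRVVVRV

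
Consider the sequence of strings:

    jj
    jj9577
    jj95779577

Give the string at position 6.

jj95779577957795779577

The strings grow by a fixed suffix 9577 each time.
From jj95779577, 3 further steps: jj95779577 → jj957795779577 → jj9577957795779577 → (answer).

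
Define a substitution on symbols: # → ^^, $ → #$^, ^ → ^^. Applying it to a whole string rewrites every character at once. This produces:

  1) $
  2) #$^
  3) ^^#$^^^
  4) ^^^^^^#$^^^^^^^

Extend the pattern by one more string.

^^^^^^^^^^^^^^#$^^^^^^^^^^^^^^^

φ(^^^^^^#$^^^^^^^) expands symbol-by-symbol to ^^ ^^ ^^ ^^ ^^ ^^ ^^ #$^ ^^ ^^ ^^ ^^ ^^ ^^ ^^; joining the 15 pieces gives the next term.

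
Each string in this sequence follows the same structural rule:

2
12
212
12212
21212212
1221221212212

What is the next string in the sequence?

From term 3 onward, concatenate the second-to-last term with the last: 2·12 = 212, 12·212 = 12212, …
The next term joins 21212212 and 1221221212212.

212122121221221212212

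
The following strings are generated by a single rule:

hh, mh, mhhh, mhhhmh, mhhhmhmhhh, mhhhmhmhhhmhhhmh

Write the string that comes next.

This is a Fibonacci-style word recurrence s(k) = s(k−1)·s(k−2): e.g. mh·hh = mhhh.
Continuing: mhhhmhmhhhmhhhmh · mhhhmhmhhh gives term 7.

mhhhmhmhhhmhhhmhmhhhmhmhhh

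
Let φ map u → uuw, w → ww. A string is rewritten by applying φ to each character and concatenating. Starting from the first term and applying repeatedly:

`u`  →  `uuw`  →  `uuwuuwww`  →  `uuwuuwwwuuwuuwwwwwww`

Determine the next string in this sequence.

uuwuuwwwuuwuuwwwwwwwuuwuuwwwuuwuuwwwwwwwwwwwwwww

Replace each of the 20 characters of uuwuuwwwuuwuuwwwwwww in place — uuw uuw ww uuw uuw ww ww ww uuw uuw ww uuw uuw ww ww ww ww ww ww ww — and concatenate.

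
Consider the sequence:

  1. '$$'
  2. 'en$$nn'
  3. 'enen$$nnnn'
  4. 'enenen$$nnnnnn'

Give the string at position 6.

Each term wraps the previous one in en on the left and nn on the right.
From enenen$$nnnnnn, 2 further steps: enenen$$nnnnnn → enenenen$$nnnnnnnn → (answer).

enenenenen$$nnnnnnnnnn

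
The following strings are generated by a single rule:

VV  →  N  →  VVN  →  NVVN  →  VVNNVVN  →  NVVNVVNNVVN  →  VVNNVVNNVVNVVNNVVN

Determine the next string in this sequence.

This is a Fibonacci-style word recurrence s(k) = s(k−2)·s(k−1): e.g. VV·N = VVN.
The next term joins NVVNVVNNVVN and VVNNVVNNVVNVVNNVVN.

NVVNVVNNVVNVVNNVVNNVVNVVNNVVN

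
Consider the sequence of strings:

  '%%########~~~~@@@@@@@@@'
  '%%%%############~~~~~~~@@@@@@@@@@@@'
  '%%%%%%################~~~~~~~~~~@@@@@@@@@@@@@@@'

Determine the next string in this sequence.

The n-th term is 2n-2 %'s then 4n #'s then 3n-2 ~'s then 3n+3 @'s, where the shown terms are n = 2, 3, 4.
Setting n = 5 gives 8, 20, 13, 18 characters in each block.

%%%%%%%%####################~~~~~~~~~~~~~@@@@@@@@@@@@@@@@@@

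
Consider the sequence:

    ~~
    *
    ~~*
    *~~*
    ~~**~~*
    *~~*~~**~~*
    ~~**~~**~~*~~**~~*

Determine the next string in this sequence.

*~~*~~**~~*~~**~~**~~*~~**~~*

This is a Fibonacci-style word recurrence s(k) = s(k−2)·s(k−1): e.g. ~~·* = ~~*.
So term 8 is *~~*~~**~~*·~~**~~**~~*~~**~~*.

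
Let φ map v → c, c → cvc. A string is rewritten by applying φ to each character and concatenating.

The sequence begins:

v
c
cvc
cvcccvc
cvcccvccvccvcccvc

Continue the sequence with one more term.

Rewriting the 17 symbols of cvcccvccvccvcccvc one by one yields cvc c cvc cvc cvc c cvc cvc c cvc cvc c cvc cvc cvc c cvc; concatenated:

cvcccvccvccvcccvccvcccvccvcccvccvccvcccvc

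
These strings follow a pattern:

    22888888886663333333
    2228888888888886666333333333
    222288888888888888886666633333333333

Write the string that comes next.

22222888888888888888888886666663333333333333

Reading off run lengths: 2 runs 2, 3, 4; 8 runs 8, 12, 16; 6 runs 3, 4, 5; 3 runs 7, 9, 11 — each is linear in n, where the shown terms are n = 2, 3, 4.
Setting n = 5 gives 5, 20, 6, 13 characters in each block.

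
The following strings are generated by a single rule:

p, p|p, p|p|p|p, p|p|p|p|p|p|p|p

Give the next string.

Every step duplicates the string with '|' between the halves.
One more doubling of p|p|p|p|p|p|p|p gives the answer.

p|p|p|p|p|p|p|p|p|p|p|p|p|p|p|p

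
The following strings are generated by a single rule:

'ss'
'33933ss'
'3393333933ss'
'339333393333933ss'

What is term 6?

3393333933339333393333933ss

Every step adds 33933 at the front: s(k+1) = 33933·s(k).
From 339333393333933ss, 2 further steps: 339333393333933ss → 33933339333393333933ss → (answer).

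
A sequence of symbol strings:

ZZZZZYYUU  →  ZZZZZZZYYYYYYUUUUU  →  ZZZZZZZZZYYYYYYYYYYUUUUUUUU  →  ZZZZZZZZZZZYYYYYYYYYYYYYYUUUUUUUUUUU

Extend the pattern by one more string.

ZZZZZZZZZZZZZYYYYYYYYYYYYYYYYYYUUUUUUUUUUUUUU

The n-th term is 2n+3 Z's then 4n-2 Y's then 3n-1 U's (n = 1, 2, …).
For the next term, n = 5, so the run lengths are 13, 18, 14.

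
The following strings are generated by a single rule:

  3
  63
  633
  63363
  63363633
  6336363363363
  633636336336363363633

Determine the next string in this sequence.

6336363363363633636336336363363363

Each term (from the third on) is the previous term followed by the one before it: term 3 = 63·3 = 633.
The next term joins 633636336336363363633 and 6336363363363.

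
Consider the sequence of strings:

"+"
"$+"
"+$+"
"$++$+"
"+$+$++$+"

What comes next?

$++$++$+$++$+

This is a Fibonacci-style word recurrence s(k) = s(k−2)·s(k−1): e.g. +·$+ = +$+.
So term 6 is $++$+·+$+$++$+.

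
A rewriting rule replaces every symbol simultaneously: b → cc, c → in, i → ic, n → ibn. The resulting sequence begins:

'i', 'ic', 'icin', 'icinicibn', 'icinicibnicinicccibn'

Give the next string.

icinicibnicinicccibnicinicibnicinininicccibn

Applying the rule to each of the 20 symbols of icinicibnicinicccibn gives the pieces ic in ic ibn ic in ic cc ibn ic in ic ibn ic in in in ic cc ibn, which concatenate to the answer.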